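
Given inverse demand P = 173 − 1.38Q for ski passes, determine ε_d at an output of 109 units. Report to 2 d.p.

-0.15

At Q = 109, P = 173 − 1.38(109) = 22.58.
dP/dQ = −1.38, so dQ/dP = 1/(−1.38) = -0.725.
ε = (dQ/dP)(P/Q) = (-0.725)(22.58/109).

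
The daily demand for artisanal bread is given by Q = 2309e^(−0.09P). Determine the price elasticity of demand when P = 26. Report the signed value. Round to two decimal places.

At P = 26, Q = 222.421.
dQ/dP = −0.09·2309e^(−0.09P) = −0.09Q = -20.018.
ε = (dQ/dP)(P/Q) = (-20.018)(26/222.421).

-2.34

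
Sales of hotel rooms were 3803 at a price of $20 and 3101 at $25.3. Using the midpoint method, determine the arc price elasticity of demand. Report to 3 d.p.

-0.869

ΔQ = 3101 − 3803 = -702; ΔP = 25.3 − 20 = 5.3.
Midpoints: P̄ = 22.65, Q̄ = 3452.0.
ε = (ΔQ/ΔP)(P̄/Q̄) = (-702/5.3)(22.65/3452.0).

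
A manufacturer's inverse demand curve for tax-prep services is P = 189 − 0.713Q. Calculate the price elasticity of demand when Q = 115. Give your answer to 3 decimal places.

At Q = 115, P = 189 − 0.713(115) = 107.01.
dP/dQ = −0.713, so dQ/dP = 1/(−0.713) = -1.403.
ε = (dQ/dP)(P/Q) = (-1.403)(107.01/115).

-1.305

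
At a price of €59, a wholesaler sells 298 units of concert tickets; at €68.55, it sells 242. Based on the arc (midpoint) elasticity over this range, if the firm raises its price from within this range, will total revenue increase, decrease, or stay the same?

Arc ε = (-56/9.55)(63.77/270.0) ≈ -1.385.
|ε| = 1.39 > 1, so demand is elastic. A price rise therefore reduces total revenue.

decrease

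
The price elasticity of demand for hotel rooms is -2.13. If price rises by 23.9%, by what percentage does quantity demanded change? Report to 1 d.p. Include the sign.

%ΔQ ≈ ε × %ΔP = (-2.13)(23.9%) = -50.91%.

-50.9%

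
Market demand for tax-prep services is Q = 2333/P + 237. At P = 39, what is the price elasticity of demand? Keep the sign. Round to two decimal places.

At P = 39, Q = 296.821.
dQ/dP = −2333/P² = -1.534.
ε = (dQ/dP)(P/Q) = (-1.534)(39/296.821).
|ε| < 1, so demand is inelastic at this price.

-0.20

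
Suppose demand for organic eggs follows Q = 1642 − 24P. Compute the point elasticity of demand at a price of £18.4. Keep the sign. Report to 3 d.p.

-0.368

At P = 18.4, Q = 1200.400.
dQ/dP = −24.
ε = (dQ/dP)(P/Q) = (-24)(18.4/1200.400).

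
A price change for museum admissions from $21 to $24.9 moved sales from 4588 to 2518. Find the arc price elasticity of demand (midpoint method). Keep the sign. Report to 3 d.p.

ΔQ = 2518 − 4588 = -2070; ΔP = 24.9 − 21 = 3.9.
Midpoints: P̄ = 22.95, Q̄ = 3553.0.
ε = (ΔQ/ΔP)(P̄/Q̄) = (-2070/3.9)(22.95/3553.0).

-3.428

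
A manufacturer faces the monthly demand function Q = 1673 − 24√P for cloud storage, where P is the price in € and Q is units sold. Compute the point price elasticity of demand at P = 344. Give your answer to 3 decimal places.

-0.181

At P = 344, Q = 1227.866.
dQ/dP = −24/(2√P) = -0.647.
ε = (dQ/dP)(P/Q) = (-0.647)(344/1227.866).
|ε| < 1, so demand is inelastic at this price.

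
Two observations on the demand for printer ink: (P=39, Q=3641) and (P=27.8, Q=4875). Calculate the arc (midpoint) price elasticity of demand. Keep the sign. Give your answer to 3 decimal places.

-0.864

ΔQ = 4875 − 3641 = 1234; ΔP = 27.8 − 39 = -11.2.
Midpoints: P̄ = 33.40, Q̄ = 4258.0.
ε = (ΔQ/ΔP)(P̄/Q̄) = (1234/-11.2)(33.40/4258.0).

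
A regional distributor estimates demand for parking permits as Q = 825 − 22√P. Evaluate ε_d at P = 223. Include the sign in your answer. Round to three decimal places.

-0.331

At P = 223, Q = 496.470.
dQ/dP = −22/(2√P) = -0.737.
ε = (dQ/dP)(P/Q) = (-0.737)(223/496.470).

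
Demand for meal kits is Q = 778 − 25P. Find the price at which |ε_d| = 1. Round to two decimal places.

For linear demand Q = a − bP, ε = −bP/(a − bP). |ε| = 1 when bP = a − bP, i.e. P = a/(2b).
P = 778/(2·25) = 778/50 = 15.5600.

15.56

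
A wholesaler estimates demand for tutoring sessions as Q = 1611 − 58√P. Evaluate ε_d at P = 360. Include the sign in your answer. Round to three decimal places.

At P = 360, Q = 510.527.
dQ/dP = −58/(2√P) = -1.528.
ε = (dQ/dP)(P/Q) = (-1.528)(360/510.527).

-1.078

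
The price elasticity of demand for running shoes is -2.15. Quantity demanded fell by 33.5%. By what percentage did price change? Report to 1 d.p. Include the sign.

%ΔP ≈ %ΔQ / ε = (-33.5%)/(-2.15) = 15.58%.

15.6%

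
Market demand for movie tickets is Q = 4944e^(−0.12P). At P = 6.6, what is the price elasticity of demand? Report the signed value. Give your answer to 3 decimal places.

At P = 6.6, Q = 2239.326.
dQ/dP = −0.12·4944e^(−0.12P) = −0.12Q = -268.719.
ε = (dQ/dP)(P/Q) = (-268.719)(6.6/2239.326).
|ε| < 1, so demand is inelastic at this price.

-0.792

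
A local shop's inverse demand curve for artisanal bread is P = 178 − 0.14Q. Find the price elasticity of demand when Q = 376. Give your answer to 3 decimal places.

-2.381

At Q = 376, P = 178 − 0.14(376) = 125.36.
dP/dQ = −0.14, so dQ/dP = 1/(−0.14) = -7.143.
ε = (dQ/dP)(P/Q) = (-7.143)(125.36/376).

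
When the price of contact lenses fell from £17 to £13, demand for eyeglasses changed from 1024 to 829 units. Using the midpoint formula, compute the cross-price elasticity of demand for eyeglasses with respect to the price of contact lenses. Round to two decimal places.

0.79

ΔQ_x = 829 − 1024 = -195; ΔP_y = 13 − 17 = -4.
Midpoints: P̄_y = 15.00, Q̄_x = 926.5.
ε_xy = (ΔQ_x/ΔP_y)(P̄_y/Q̄_x) = (-195/-4)(15.00/926.5).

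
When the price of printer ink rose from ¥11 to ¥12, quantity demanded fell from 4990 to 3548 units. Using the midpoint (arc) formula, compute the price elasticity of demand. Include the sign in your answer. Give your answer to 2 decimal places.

ΔQ = 3548 − 4990 = -1442; ΔP = 12 − 11 = 1.
Midpoints: P̄ = 11.50, Q̄ = 4269.0.
ε = (ΔQ/ΔP)(P̄/Q̄) = (-1442/1)(11.50/4269.0).

-3.88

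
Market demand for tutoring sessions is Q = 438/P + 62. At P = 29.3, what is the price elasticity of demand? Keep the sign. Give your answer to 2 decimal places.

At P = 29.3, Q = 76.949.
dQ/dP = −438/P² = -0.510.
ε = (dQ/dP)(P/Q) = (-0.510)(29.3/76.949).

-0.19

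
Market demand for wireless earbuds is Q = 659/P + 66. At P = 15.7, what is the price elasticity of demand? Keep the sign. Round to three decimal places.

At P = 15.7, Q = 107.975.
dQ/dP = −659/P² = -2.674.
ε = (dQ/dP)(P/Q) = (-2.674)(15.7/107.975).

-0.389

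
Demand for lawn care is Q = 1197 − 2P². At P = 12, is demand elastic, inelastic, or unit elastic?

inelastic

Q = 909, dQ/dP = -48.
ε = (dQ/dP)(P/Q) ≈ -0.634.
|ε| = 0.63 < 1.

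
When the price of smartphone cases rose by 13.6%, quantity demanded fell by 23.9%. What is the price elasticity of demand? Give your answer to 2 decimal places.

-1.76

ε = %ΔQ / %ΔP = (-23.9)/(13.6) = -1.757.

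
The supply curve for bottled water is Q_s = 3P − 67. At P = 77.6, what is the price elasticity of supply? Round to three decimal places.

At P = 77.6, Q_s = 165.80.
dQ_s/dP = 3.
ε_s = (dQ_s/dP)(P/Q_s) = (3)(77.6/165.80).

1.404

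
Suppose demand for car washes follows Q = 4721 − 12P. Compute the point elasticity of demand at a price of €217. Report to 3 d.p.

-1.230

At P = 217, Q = 2117.
dQ/dP = −12.
ε = (dQ/dP)(P/Q) = (-12)(217/2117).
|ε| > 1, so demand is elastic at this price.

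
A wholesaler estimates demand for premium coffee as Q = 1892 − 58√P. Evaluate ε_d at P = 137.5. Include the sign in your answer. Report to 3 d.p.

At P = 137.5, Q = 1211.890.
dQ/dP = −58/(2√P) = -2.473.
ε = (dQ/dP)(P/Q) = (-2.473)(137.5/1211.890).

-0.281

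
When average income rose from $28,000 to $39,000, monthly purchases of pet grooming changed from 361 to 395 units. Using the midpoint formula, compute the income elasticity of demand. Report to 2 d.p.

0.27

ΔQ = 34, ΔI = 11000. Midpoints: Ī = 33,500, Q̄ = 378.0.
ε_I = (ΔQ/ΔI)(Ī/Q̄) = (34/11000)(33500/378.0).
ε_I > 0, so the good is normal.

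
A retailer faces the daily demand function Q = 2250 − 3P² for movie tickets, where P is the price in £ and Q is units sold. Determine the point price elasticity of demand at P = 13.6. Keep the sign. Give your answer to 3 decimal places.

At P = 13.6, Q = 1695.120.
dQ/dP = −6P = -81.600.
ε = (dQ/dP)(P/Q) = (-81.600)(13.6/1695.120).

-0.655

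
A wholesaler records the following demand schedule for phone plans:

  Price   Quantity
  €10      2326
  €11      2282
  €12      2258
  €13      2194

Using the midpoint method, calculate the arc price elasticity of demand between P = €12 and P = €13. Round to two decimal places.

At P = 12, Q = 2258; at P = 13, Q = 2194.
ΔQ = -64, ΔP = 1. Midpoints: P̄ = 12.50, Q̄ = 2226.0.
ε = (ΔQ/ΔP)(P̄/Q̄) = (-64/1)(12.50/2226.0).

-0.36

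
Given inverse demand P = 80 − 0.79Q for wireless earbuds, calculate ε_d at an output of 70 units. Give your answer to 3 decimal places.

-0.447

At Q = 70, P = 80 − 0.79(70) = 24.70.
dP/dQ = −0.79, so dQ/dP = 1/(−0.79) = -1.266.
ε = (dQ/dP)(P/Q) = (-1.266)(24.70/70).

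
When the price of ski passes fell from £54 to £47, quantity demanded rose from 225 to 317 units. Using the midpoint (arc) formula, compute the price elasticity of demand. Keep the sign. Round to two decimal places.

-2.45

ΔQ = 317 − 225 = 92; ΔP = 47 − 54 = -7.
Midpoints: P̄ = 50.50, Q̄ = 271.0.
ε = (ΔQ/ΔP)(P̄/Q̄) = (92/-7)(50.50/271.0).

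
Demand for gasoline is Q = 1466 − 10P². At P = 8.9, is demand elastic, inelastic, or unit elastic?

Q = 673.900, dQ/dP = -178.
ε = (dQ/dP)(P/Q) ≈ -2.351.
|ε| = 2.35 > 1.

elastic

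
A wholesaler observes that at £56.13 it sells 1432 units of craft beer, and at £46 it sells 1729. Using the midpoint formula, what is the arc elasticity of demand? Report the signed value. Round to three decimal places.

-0.947

ΔQ = 1729 − 1432 = 297; ΔP = 46 − 56.13 = -10.13.
Midpoints: P̄ = 51.06, Q̄ = 1580.5.
ε = (ΔQ/ΔP)(P̄/Q̄) = (297/-10.13)(51.06/1580.5).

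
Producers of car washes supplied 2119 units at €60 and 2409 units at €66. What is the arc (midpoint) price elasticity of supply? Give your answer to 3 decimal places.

ΔQ = 2409 − 2119 = 290; ΔP = 66 − 60 = 6.
Midpoints: P̄ = 63.00, Q̄ = 2264.0.
ε_s = (ΔQ/ΔP)(P̄/Q̄) = (290/6)(63.00/2264.0).

1.345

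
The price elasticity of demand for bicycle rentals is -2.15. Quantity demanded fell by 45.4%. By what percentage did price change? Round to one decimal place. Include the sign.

21.1%

%ΔP ≈ %ΔQ / ε = (-45.4%)/(-2.15) = 21.12%.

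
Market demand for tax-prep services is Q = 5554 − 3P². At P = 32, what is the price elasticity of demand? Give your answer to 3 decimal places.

At P = 32, Q = 2482.
dQ/dP = −6P = -192.
ε = (dQ/dP)(P/Q) = (-192)(32/2482).
|ε| > 1, so demand is elastic at this price.

-2.475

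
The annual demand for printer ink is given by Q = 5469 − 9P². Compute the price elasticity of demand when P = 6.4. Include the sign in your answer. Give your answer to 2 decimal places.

-0.14

At P = 6.4, Q = 5100.360.
dQ/dP = −18P = -115.200.
ε = (dQ/dP)(P/Q) = (-115.200)(6.4/5100.360).
|ε| < 1, so demand is inelastic at this price.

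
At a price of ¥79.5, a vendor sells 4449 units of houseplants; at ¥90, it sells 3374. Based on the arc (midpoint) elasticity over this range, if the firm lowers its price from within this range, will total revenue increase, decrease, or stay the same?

Arc ε = (-1075/10.5)(84.75/3911.5) ≈ -2.218.
|ε| = 2.22 > 1, so demand is elastic. A price cut therefore raises total revenue.

increase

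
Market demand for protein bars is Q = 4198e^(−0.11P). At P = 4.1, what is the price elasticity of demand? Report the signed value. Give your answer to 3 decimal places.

-0.451

At P = 4.1, Q = 2674.088.
dQ/dP = −0.11·4198e^(−0.11P) = −0.11Q = -294.150.
ε = (dQ/dP)(P/Q) = (-294.150)(4.1/2674.088).
|ε| < 1, so demand is inelastic at this price.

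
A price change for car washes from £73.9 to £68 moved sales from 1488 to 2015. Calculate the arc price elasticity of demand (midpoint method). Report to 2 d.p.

ΔQ = 2015 − 1488 = 527; ΔP = 68 − 73.9 = -5.9.
Midpoints: P̄ = 70.95, Q̄ = 1751.5.
ε = (ΔQ/ΔP)(P̄/Q̄) = (527/-5.9)(70.95/1751.5).

-3.62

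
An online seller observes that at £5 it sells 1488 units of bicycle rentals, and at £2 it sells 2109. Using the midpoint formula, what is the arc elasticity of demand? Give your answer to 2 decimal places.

ΔQ = 2109 − 1488 = 621; ΔP = 2 − 5 = -3.
Midpoints: P̄ = 3.50, Q̄ = 1798.5.
ε = (ΔQ/ΔP)(P̄/Q̄) = (621/-3)(3.50/1798.5).

-0.40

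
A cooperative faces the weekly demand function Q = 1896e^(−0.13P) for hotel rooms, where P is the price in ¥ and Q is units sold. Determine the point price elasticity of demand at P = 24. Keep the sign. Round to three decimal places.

-3.120

At P = 24, Q = 83.722.
dQ/dP = −0.13·1896e^(−0.13P) = −0.13Q = -10.884.
ε = (dQ/dP)(P/Q) = (-10.884)(24/83.722).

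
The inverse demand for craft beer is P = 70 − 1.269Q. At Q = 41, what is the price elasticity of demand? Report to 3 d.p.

-0.345

At Q = 41, P = 70 − 1.269(41) = 17.97.
dP/dQ = −1.269, so dQ/dP = 1/(−1.269) = -0.788.
ε = (dQ/dP)(P/Q) = (-0.788)(17.97/41).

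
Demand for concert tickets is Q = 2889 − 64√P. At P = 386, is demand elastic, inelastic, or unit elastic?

Q = 1631.600, dQ/dP = -1.629.
ε = (dQ/dP)(P/Q) ≈ -0.385.
|ε| = 0.39 < 1.

inelastic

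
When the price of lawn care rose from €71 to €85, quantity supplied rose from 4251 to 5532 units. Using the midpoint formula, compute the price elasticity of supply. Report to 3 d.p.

1.459

ΔQ = 5532 − 4251 = 1281; ΔP = 85 − 71 = 14.
Midpoints: P̄ = 78.00, Q̄ = 4891.5.
ε_s = (ΔQ/ΔP)(P̄/Q̄) = (1281/14)(78.00/4891.5).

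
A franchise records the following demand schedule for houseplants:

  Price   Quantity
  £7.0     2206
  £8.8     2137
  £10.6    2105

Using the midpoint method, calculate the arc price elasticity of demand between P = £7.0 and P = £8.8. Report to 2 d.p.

-0.14

At P = 7.0, Q = 2206; at P = 8.8, Q = 2137.
ΔQ = -69, ΔP = 1.8. Midpoints: P̄ = 7.90, Q̄ = 2171.5.
ε = (ΔQ/ΔP)(P̄/Q̄) = (-69/1.8)(7.90/2171.5).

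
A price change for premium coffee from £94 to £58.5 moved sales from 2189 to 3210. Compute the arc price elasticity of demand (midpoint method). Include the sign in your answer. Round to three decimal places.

ΔQ = 3210 − 2189 = 1021; ΔP = 58.5 − 94 = -35.5.
Midpoints: P̄ = 76.25, Q̄ = 2699.5.
ε = (ΔQ/ΔP)(P̄/Q̄) = (1021/-35.5)(76.25/2699.5).

-0.812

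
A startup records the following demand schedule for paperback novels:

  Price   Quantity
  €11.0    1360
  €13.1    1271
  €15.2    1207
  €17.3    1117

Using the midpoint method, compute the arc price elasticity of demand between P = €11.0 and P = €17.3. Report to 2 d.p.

At P = 11.0, Q = 1360; at P = 17.3, Q = 1117.
ΔQ = -243, ΔP = 6.3. Midpoints: P̄ = 14.15, Q̄ = 1238.5.
ε = (ΔQ/ΔP)(P̄/Q̄) = (-243/6.3)(14.15/1238.5).

-0.44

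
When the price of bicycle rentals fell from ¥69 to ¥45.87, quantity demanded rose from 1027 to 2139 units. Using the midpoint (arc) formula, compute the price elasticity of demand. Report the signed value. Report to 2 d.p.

ΔQ = 2139 − 1027 = 1112; ΔP = 45.87 − 69 = -23.13.
Midpoints: P̄ = 57.44, Q̄ = 1583.0.
ε = (ΔQ/ΔP)(P̄/Q̄) = (1112/-23.13)(57.44/1583.0).

-1.74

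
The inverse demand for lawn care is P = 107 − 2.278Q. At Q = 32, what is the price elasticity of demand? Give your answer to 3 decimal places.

-0.468

At Q = 32, P = 107 − 2.278(32) = 34.10.
dP/dQ = −2.278, so dQ/dP = 1/(−2.278) = -0.439.
ε = (dQ/dP)(P/Q) = (-0.439)(34.10/32).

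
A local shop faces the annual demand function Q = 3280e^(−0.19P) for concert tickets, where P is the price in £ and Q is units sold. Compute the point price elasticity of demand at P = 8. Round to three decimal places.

At P = 8, Q = 717.375.
dQ/dP = −0.19·3280e^(−0.19P) = −0.19Q = -136.301.
ε = (dQ/dP)(P/Q) = (-136.301)(8/717.375).

-1.520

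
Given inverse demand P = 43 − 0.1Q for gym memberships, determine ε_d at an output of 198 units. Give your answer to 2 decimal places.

-1.17

At Q = 198, P = 43 − 0.1(198) = 23.20.
dP/dQ = −0.1, so dQ/dP = 1/(−0.1) = -10.000.
ε = (dQ/dP)(P/Q) = (-10.000)(23.20/198).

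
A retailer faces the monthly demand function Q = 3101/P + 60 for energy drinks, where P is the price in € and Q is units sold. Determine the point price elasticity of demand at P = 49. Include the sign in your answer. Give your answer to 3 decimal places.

-0.513

At P = 49, Q = 123.286.
dQ/dP = −3101/P² = -1.292.
ε = (dQ/dP)(P/Q) = (-1.292)(49/123.286).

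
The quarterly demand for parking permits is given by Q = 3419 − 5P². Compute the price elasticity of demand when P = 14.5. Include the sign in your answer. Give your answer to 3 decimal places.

At P = 14.5, Q = 2367.750.
dQ/dP = −10P = -145.
ε = (dQ/dP)(P/Q) = (-145)(14.5/2367.750).
|ε| < 1, so demand is inelastic at this price.

-0.888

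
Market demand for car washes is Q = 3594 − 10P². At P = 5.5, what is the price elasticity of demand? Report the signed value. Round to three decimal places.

-0.184

At P = 5.5, Q = 3291.500.
dQ/dP = −20P = -110.
ε = (dQ/dP)(P/Q) = (-110)(5.5/3291.500).
|ε| < 1, so demand is inelastic at this price.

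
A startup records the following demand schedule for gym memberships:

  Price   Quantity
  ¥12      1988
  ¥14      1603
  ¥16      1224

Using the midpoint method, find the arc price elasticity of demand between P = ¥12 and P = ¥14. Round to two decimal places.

At P = 12, Q = 1988; at P = 14, Q = 1603.
ΔQ = -385, ΔP = 2. Midpoints: P̄ = 13.00, Q̄ = 1795.5.
ε = (ΔQ/ΔP)(P̄/Q̄) = (-385/2)(13.00/1795.5).

-1.39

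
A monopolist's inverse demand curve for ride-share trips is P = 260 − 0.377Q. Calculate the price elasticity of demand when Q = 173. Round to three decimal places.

-2.986

At Q = 173, P = 260 − 0.377(173) = 194.78.
dP/dQ = −0.377, so dQ/dP = 1/(−0.377) = -2.653.
ε = (dQ/dP)(P/Q) = (-2.653)(194.78/173).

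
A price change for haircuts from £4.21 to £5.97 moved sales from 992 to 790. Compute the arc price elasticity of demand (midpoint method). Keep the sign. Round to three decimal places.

-0.656

ΔQ = 790 − 992 = -202; ΔP = 5.97 − 4.21 = 1.76.
Midpoints: P̄ = 5.09, Q̄ = 891.0.
ε = (ΔQ/ΔP)(P̄/Q̄) = (-202/1.76)(5.09/891.0).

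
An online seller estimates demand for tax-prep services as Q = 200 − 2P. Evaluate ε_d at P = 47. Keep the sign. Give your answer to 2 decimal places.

-0.89

At P = 47, Q = 106.
dQ/dP = −2.
ε = (dQ/dP)(P/Q) = (-2)(47/106).
|ε| < 1, so demand is inelastic at this price.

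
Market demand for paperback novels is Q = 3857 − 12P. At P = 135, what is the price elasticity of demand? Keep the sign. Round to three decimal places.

-0.724

At P = 135, Q = 2237.
dQ/dP = −12.
ε = (dQ/dP)(P/Q) = (-12)(135/2237).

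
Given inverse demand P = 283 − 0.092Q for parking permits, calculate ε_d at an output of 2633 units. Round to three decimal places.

-0.168

At Q = 2633, P = 283 − 0.092(2633) = 40.76.
dP/dQ = −0.092, so dQ/dP = 1/(−0.092) = -10.870.
ε = (dQ/dP)(P/Q) = (-10.870)(40.76/2633).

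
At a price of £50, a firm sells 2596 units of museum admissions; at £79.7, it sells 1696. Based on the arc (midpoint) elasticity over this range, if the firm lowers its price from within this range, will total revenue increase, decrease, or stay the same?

Arc ε = (-900/29.7)(64.85/2146.0) ≈ -0.916.
|ε| = 0.92 < 1, so demand is inelastic. A price cut therefore reduces total revenue.

decrease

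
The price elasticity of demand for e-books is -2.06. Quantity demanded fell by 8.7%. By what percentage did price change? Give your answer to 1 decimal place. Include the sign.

%ΔP ≈ %ΔQ / ε = (-8.7%)/(-2.06) = 4.22%.

4.2%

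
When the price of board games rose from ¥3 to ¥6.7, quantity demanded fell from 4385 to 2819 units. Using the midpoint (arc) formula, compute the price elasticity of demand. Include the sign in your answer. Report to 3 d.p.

ΔQ = 2819 − 4385 = -1566; ΔP = 6.7 − 3 = 3.7.
Midpoints: P̄ = 4.85, Q̄ = 3602.0.
ε = (ΔQ/ΔP)(P̄/Q̄) = (-1566/3.7)(4.85/3602.0).

-0.570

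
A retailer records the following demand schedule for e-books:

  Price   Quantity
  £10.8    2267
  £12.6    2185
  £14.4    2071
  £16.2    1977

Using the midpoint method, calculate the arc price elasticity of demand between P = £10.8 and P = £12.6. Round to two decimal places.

At P = 10.8, Q = 2267; at P = 12.6, Q = 2185.
ΔQ = -82, ΔP = 1.8. Midpoints: P̄ = 11.70, Q̄ = 2226.0.
ε = (ΔQ/ΔP)(P̄/Q̄) = (-82/1.8)(11.70/2226.0).

-0.24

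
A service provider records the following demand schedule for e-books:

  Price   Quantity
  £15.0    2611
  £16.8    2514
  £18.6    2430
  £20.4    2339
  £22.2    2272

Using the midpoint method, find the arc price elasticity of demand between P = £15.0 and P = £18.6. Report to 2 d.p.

At P = 15.0, Q = 2611; at P = 18.6, Q = 2430.
ΔQ = -181, ΔP = 3.6. Midpoints: P̄ = 16.80, Q̄ = 2520.5.
ε = (ΔQ/ΔP)(P̄/Q̄) = (-181/3.6)(16.80/2520.5).

-0.34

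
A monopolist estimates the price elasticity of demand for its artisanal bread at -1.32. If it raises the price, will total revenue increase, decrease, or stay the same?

|ε| = 1.32 > 1, so demand is elastic. A price rise therefore reduces total revenue.

decrease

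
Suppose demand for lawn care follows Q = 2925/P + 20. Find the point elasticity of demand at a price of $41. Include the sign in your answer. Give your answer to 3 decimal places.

-0.781

At P = 41, Q = 91.341.
dQ/dP = −2925/P² = -1.740.
ε = (dQ/dP)(P/Q) = (-1.740)(41/91.341).
|ε| < 1, so demand is inelastic at this price.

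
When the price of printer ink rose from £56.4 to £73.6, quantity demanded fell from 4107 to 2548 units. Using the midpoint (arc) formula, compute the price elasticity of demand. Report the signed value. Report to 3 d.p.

-1.771

ΔQ = 2548 − 4107 = -1559; ΔP = 73.6 − 56.4 = 17.2.
Midpoints: P̄ = 65.00, Q̄ = 3327.5.
ε = (ΔQ/ΔP)(P̄/Q̄) = (-1559/17.2)(65.00/3327.5).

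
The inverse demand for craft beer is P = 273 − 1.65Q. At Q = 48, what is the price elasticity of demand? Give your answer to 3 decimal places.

At Q = 48, P = 273 − 1.65(48) = 193.80.
dP/dQ = −1.65, so dQ/dP = 1/(−1.65) = -0.606.
ε = (dQ/dP)(P/Q) = (-0.606)(193.80/48).

-2.447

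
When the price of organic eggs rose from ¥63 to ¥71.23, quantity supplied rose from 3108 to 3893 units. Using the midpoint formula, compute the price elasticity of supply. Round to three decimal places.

1.829

ΔQ = 3893 − 3108 = 785; ΔP = 71.23 − 63 = 8.23.
Midpoints: P̄ = 67.12, Q̄ = 3500.5.
ε_s = (ΔQ/ΔP)(P̄/Q̄) = (785/8.23)(67.12/3500.5).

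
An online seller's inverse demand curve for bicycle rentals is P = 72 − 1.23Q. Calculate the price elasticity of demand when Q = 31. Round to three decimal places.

At Q = 31, P = 72 − 1.23(31) = 33.87.
dP/dQ = −1.23, so dQ/dP = 1/(−1.23) = -0.813.
ε = (dQ/dP)(P/Q) = (-0.813)(33.87/31).

-0.888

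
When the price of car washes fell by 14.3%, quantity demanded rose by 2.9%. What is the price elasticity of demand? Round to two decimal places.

-0.20

ε = %ΔQ / %ΔP = (2.9)/(-14.3) = -0.203.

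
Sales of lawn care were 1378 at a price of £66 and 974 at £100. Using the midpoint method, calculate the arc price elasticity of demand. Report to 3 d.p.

ΔQ = 974 − 1378 = -404; ΔP = 100 − 66 = 34.
Midpoints: P̄ = 83.00, Q̄ = 1176.0.
ε = (ΔQ/ΔP)(P̄/Q̄) = (-404/34)(83.00/1176.0).

-0.839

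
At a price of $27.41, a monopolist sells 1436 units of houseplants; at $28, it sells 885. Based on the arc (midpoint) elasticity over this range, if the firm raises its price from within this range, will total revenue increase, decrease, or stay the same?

Arc ε = (-551/0.59)(27.70/1160.5) ≈ -22.295.
|ε| = 22.30 > 1, so demand is elastic. A price rise therefore reduces total revenue.

decrease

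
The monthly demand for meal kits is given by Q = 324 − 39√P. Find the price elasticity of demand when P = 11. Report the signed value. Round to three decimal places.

At P = 11, Q = 194.652.
dQ/dP = −39/(2√P) = -5.879.
ε = (dQ/dP)(P/Q) = (-5.879)(11/194.652).

-0.332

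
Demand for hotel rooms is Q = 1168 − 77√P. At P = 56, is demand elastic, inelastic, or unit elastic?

Q = 591.785, dQ/dP = -5.145.
ε = (dQ/dP)(P/Q) ≈ -0.487.
|ε| = 0.49 < 1.

inelastic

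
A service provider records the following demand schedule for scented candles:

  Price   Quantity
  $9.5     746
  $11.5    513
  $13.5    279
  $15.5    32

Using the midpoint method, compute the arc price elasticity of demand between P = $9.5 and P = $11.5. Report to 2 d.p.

-1.94

At P = 9.5, Q = 746; at P = 11.5, Q = 513.
ΔQ = -233, ΔP = 2.0. Midpoints: P̄ = 10.50, Q̄ = 629.5.
ε = (ΔQ/ΔP)(P̄/Q̄) = (-233/2.0)(10.50/629.5).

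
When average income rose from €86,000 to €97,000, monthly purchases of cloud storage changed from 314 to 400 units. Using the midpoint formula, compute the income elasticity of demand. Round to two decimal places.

ΔQ = 86, ΔI = 11000. Midpoints: Ī = 91,500, Q̄ = 357.0.
ε_I = (ΔQ/ΔI)(Ī/Q̄) = (86/11000)(91500/357.0).
ε_I > 0, so the good is normal.

2.00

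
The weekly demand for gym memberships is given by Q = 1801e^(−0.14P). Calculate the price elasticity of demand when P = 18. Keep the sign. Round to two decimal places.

At P = 18, Q = 144.908.
dQ/dP = −0.14·1801e^(−0.14P) = −0.14Q = -20.287.
ε = (dQ/dP)(P/Q) = (-20.287)(18/144.908).
|ε| > 1, so demand is elastic at this price.

-2.52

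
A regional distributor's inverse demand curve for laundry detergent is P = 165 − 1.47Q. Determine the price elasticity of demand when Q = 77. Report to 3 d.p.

-0.458

At Q = 77, P = 165 − 1.47(77) = 51.81.
dP/dQ = −1.47, so dQ/dP = 1/(−1.47) = -0.680.
ε = (dQ/dP)(P/Q) = (-0.680)(51.81/77).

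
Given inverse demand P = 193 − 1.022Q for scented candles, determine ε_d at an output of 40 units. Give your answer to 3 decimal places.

-3.721

At Q = 40, P = 193 − 1.022(40) = 152.12.
dP/dQ = −1.022, so dQ/dP = 1/(−1.022) = -0.978.
ε = (dQ/dP)(P/Q) = (-0.978)(152.12/40).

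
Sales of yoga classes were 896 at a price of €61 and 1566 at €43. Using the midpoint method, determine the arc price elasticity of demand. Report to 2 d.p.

ΔQ = 1566 − 896 = 670; ΔP = 43 − 61 = -18.
Midpoints: P̄ = 52.00, Q̄ = 1231.0.
ε = (ΔQ/ΔP)(P̄/Q̄) = (670/-18)(52.00/1231.0).

-1.57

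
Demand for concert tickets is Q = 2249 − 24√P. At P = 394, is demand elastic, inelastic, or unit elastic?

Q = 1772.614, dQ/dP = -0.605.
ε = (dQ/dP)(P/Q) ≈ -0.134.
|ε| = 0.13 < 1.

inelastic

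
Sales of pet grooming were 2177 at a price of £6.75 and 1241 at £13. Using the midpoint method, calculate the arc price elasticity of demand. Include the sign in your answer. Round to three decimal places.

ΔQ = 1241 − 2177 = -936; ΔP = 13 − 6.75 = 6.25.
Midpoints: P̄ = 9.88, Q̄ = 1709.0.
ε = (ΔQ/ΔP)(P̄/Q̄) = (-936/6.25)(9.88/1709.0).

-0.865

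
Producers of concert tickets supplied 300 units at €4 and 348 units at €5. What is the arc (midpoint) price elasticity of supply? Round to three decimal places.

ΔQ = 348 − 300 = 48; ΔP = 5 − 4 = 1.
Midpoints: P̄ = 4.50, Q̄ = 324.0.
ε_s = (ΔQ/ΔP)(P̄/Q̄) = (48/1)(4.50/324.0).

0.667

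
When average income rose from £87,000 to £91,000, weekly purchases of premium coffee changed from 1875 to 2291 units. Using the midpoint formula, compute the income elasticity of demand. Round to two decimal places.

4.44

ΔQ = 416, ΔI = 4000. Midpoints: Ī = 89,000, Q̄ = 2083.0.
ε_I = (ΔQ/ΔI)(Ī/Q̄) = (416/4000)(89000/2083.0).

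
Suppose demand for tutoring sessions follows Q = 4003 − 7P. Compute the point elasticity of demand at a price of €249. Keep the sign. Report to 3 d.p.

At P = 249, Q = 2260.
dQ/dP = −7.
ε = (dQ/dP)(P/Q) = (-7)(249/2260).

-0.771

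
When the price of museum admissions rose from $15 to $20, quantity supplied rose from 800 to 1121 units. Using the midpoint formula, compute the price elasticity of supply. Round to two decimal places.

ΔQ = 1121 − 800 = 321; ΔP = 20 − 15 = 5.
Midpoints: P̄ = 17.50, Q̄ = 960.5.
ε_s = (ΔQ/ΔP)(P̄/Q̄) = (321/5)(17.50/960.5).

1.17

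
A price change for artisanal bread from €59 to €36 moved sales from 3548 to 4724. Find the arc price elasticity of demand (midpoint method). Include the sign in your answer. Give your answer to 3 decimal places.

-0.587

ΔQ = 4724 − 3548 = 1176; ΔP = 36 − 59 = -23.
Midpoints: P̄ = 47.50, Q̄ = 4136.0.
ε = (ΔQ/ΔP)(P̄/Q̄) = (1176/-23)(47.50/4136.0).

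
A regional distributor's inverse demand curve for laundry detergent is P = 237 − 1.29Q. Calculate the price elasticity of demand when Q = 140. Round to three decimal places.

-0.312

At Q = 140, P = 237 − 1.29(140) = 56.40.
dP/dQ = −1.29, so dQ/dP = 1/(−1.29) = -0.775.
ε = (dQ/dP)(P/Q) = (-0.775)(56.40/140).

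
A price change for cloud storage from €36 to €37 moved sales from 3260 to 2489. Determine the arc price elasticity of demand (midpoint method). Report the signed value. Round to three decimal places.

ΔQ = 2489 − 3260 = -771; ΔP = 37 − 36 = 1.
Midpoints: P̄ = 36.50, Q̄ = 2874.5.
ε = (ΔQ/ΔP)(P̄/Q̄) = (-771/1)(36.50/2874.5).

-9.790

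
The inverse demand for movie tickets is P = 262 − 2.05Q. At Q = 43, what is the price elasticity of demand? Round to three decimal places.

At Q = 43, P = 262 − 2.05(43) = 173.85.
dP/dQ = −2.05, so dQ/dP = 1/(−2.05) = -0.488.
ε = (dQ/dP)(P/Q) = (-0.488)(173.85/43).

-1.972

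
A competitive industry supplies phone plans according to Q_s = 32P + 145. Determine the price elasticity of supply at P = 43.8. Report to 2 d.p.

At P = 43.8, Q_s = 1546.60.
dQ_s/dP = 32.
ε_s = (dQ_s/dP)(P/Q_s) = (32)(43.8/1546.60).

0.91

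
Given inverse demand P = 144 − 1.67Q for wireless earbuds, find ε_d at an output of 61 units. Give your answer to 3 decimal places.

At Q = 61, P = 144 − 1.67(61) = 42.13.
dP/dQ = −1.67, so dQ/dP = 1/(−1.67) = -0.599.
ε = (dQ/dP)(P/Q) = (-0.599)(42.13/61).

-0.414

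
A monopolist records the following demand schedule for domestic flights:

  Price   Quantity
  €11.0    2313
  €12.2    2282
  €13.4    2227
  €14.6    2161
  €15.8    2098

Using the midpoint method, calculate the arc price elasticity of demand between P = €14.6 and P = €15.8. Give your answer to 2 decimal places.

At P = 14.6, Q = 2161; at P = 15.8, Q = 2098.
ΔQ = -63, ΔP = 1.2. Midpoints: P̄ = 15.20, Q̄ = 2129.5.
ε = (ΔQ/ΔP)(P̄/Q̄) = (-63/1.2)(15.20/2129.5).

-0.37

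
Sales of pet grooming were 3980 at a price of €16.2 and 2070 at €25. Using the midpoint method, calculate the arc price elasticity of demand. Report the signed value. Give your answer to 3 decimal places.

-1.478

ΔQ = 2070 − 3980 = -1910; ΔP = 25 − 16.2 = 8.8.
Midpoints: P̄ = 20.60, Q̄ = 3025.0.
ε = (ΔQ/ΔP)(P̄/Q̄) = (-1910/8.8)(20.60/3025.0).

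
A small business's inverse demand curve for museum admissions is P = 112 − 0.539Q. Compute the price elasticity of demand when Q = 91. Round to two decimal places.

-1.28

At Q = 91, P = 112 − 0.539(91) = 62.95.
dP/dQ = −0.539, so dQ/dP = 1/(−0.539) = -1.855.
ε = (dQ/dP)(P/Q) = (-1.855)(62.95/91).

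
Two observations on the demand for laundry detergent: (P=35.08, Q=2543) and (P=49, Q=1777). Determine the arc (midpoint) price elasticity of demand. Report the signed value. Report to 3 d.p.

ΔQ = 1777 − 2543 = -766; ΔP = 49 − 35.08 = 13.92.
Midpoints: P̄ = 42.04, Q̄ = 2160.0.
ε = (ΔQ/ΔP)(P̄/Q̄) = (-766/13.92)(42.04/2160.0).

-1.071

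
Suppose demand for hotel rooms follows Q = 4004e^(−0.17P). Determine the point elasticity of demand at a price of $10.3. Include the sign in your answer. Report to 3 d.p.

-1.751

At P = 10.3, Q = 695.095.
dQ/dP = −0.17·4004e^(−0.17P) = −0.17Q = -118.166.
ε = (dQ/dP)(P/Q) = (-118.166)(10.3/695.095).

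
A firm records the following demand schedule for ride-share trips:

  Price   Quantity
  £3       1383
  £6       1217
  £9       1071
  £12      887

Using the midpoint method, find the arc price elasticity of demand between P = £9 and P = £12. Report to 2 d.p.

-0.66

At P = 9, Q = 1071; at P = 12, Q = 887.
ΔQ = -184, ΔP = 3. Midpoints: P̄ = 10.50, Q̄ = 979.0.
ε = (ΔQ/ΔP)(P̄/Q̄) = (-184/3)(10.50/979.0).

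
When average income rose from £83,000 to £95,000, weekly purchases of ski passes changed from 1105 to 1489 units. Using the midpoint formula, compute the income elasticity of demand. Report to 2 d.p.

2.20

ΔQ = 384, ΔI = 12000. Midpoints: Ī = 89,000, Q̄ = 1297.0.
ε_I = (ΔQ/ΔI)(Ī/Q̄) = (384/12000)(89000/1297.0).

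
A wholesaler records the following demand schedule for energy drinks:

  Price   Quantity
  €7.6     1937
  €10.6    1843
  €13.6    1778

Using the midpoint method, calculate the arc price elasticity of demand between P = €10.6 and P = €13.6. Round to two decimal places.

-0.14

At P = 10.6, Q = 1843; at P = 13.6, Q = 1778.
ΔQ = -65, ΔP = 3.0. Midpoints: P̄ = 12.10, Q̄ = 1810.5.
ε = (ΔQ/ΔP)(P̄/Q̄) = (-65/3.0)(12.10/1810.5).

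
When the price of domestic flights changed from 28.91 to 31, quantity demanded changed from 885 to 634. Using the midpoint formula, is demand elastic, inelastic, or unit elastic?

elastic

Arc ε ≈ -4.737.
|ε| = 4.74 > 1.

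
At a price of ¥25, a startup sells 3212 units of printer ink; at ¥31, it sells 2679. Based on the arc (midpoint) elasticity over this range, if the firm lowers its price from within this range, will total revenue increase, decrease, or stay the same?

Arc ε = (-533/6)(28.00/2945.5) ≈ -0.844.
|ε| = 0.84 < 1, so demand is inelastic. A price cut therefore reduces total revenue.

decrease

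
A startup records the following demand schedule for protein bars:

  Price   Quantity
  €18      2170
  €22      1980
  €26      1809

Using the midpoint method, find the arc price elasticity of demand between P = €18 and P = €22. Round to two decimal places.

-0.46

At P = 18, Q = 2170; at P = 22, Q = 1980.
ΔQ = -190, ΔP = 4. Midpoints: P̄ = 20.00, Q̄ = 2075.0.
ε = (ΔQ/ΔP)(P̄/Q̄) = (-190/4)(20.00/2075.0).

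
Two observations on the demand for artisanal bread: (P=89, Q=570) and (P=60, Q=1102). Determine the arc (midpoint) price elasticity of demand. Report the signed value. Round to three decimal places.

-1.635

ΔQ = 1102 − 570 = 532; ΔP = 60 − 89 = -29.
Midpoints: P̄ = 74.50, Q̄ = 836.0.
ε = (ΔQ/ΔP)(P̄/Q̄) = (532/-29)(74.50/836.0).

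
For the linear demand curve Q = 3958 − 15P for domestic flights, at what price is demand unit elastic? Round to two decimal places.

131.93

For linear demand Q = a − bP, ε = −bP/(a − bP). |ε| = 1 when bP = a − bP, i.e. P = a/(2b).
P = 3958/(2·15) = 3958/30 = 131.9333.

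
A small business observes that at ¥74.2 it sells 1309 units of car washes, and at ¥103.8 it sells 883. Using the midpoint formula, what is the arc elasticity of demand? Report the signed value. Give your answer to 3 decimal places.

ΔQ = 883 − 1309 = -426; ΔP = 103.8 − 74.2 = 29.6.
Midpoints: P̄ = 89.00, Q̄ = 1096.0.
ε = (ΔQ/ΔP)(P̄/Q̄) = (-426/29.6)(89.00/1096.0).

-1.169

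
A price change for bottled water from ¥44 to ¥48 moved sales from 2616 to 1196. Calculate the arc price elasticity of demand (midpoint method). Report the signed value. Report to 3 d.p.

-8.568

ΔQ = 1196 − 2616 = -1420; ΔP = 48 − 44 = 4.
Midpoints: P̄ = 46.00, Q̄ = 1906.0.
ε = (ΔQ/ΔP)(P̄/Q̄) = (-1420/4)(46.00/1906.0).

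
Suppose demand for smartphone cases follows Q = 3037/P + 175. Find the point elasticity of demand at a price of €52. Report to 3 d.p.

-0.250

At P = 52, Q = 233.404.
dQ/dP = −3037/P² = -1.123.
ε = (dQ/dP)(P/Q) = (-1.123)(52/233.404).
|ε| < 1, so demand is inelastic at this price.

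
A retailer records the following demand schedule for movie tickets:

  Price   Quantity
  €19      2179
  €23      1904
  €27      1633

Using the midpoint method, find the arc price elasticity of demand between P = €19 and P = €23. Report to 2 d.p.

-0.71

At P = 19, Q = 2179; at P = 23, Q = 1904.
ΔQ = -275, ΔP = 4. Midpoints: P̄ = 21.00, Q̄ = 2041.5.
ε = (ΔQ/ΔP)(P̄/Q̄) = (-275/4)(21.00/2041.5).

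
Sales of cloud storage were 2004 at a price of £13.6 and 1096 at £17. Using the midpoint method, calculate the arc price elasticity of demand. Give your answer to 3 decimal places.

-2.636

ΔQ = 1096 − 2004 = -908; ΔP = 17 − 13.6 = 3.4.
Midpoints: P̄ = 15.30, Q̄ = 1550.0.
ε = (ΔQ/ΔP)(P̄/Q̄) = (-908/3.4)(15.30/1550.0).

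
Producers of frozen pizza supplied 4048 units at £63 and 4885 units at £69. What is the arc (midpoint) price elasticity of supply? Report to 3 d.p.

ΔQ = 4885 − 4048 = 837; ΔP = 69 − 63 = 6.
Midpoints: P̄ = 66.00, Q̄ = 4466.5.
ε_s = (ΔQ/ΔP)(P̄/Q̄) = (837/6)(66.00/4466.5).

2.061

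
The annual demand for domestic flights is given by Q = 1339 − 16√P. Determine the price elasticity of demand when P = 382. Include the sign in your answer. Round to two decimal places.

-0.15

At P = 382, Q = 1026.283.
dQ/dP = −16/(2√P) = -0.409.
ε = (dQ/dP)(P/Q) = (-0.409)(382/1026.283).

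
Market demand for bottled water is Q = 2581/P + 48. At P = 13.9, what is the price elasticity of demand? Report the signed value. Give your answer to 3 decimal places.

At P = 13.9, Q = 233.683.
dQ/dP = −2581/P² = -13.359.
ε = (dQ/dP)(P/Q) = (-13.359)(13.9/233.683).
|ε| < 1, so demand is inelastic at this price.

-0.795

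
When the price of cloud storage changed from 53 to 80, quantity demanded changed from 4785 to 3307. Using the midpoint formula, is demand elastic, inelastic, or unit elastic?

inelastic

Arc ε ≈ -0.900.
|ε| = 0.90 < 1.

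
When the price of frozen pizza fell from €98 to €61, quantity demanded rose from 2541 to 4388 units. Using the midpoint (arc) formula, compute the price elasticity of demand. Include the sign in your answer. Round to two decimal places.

-1.15

ΔQ = 4388 − 2541 = 1847; ΔP = 61 − 98 = -37.
Midpoints: P̄ = 79.50, Q̄ = 3464.5.
ε = (ΔQ/ΔP)(P̄/Q̄) = (1847/-37)(79.50/3464.5).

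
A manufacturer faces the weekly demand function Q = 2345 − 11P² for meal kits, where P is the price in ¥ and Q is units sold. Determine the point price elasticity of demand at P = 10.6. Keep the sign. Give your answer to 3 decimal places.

At P = 10.6, Q = 1109.040.
dQ/dP = −22P = -233.200.
ε = (dQ/dP)(P/Q) = (-233.200)(10.6/1109.040).

-2.229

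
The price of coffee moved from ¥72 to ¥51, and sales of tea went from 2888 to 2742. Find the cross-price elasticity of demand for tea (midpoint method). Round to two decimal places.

ΔQ_x = 2742 − 2888 = -146; ΔP_y = 51 − 72 = -21.
Midpoints: P̄_y = 61.50, Q̄_x = 2815.0.
ε_xy = (ΔQ_x/ΔP_y)(P̄_y/Q̄_x) = (-146/-21)(61.50/2815.0).
ε_xy > 0, so the goods are substitutes.

0.15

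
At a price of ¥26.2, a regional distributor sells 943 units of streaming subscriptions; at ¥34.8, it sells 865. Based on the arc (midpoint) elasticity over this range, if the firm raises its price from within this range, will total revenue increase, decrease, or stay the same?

increase

Arc ε = (-78/8.6)(30.50/904.0) ≈ -0.306.
|ε| = 0.31 < 1, so demand is inelastic. A price rise therefore raises total revenue.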